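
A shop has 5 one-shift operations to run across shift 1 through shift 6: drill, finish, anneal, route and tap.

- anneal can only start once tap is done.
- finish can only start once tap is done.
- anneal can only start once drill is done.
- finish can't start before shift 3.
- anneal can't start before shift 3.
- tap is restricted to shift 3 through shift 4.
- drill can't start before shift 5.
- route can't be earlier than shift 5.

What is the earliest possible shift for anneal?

shift 6

Anneal is available from shift 3; precedence pushes anneal to at least shift 6.
anneal at shift 6 is achievable: route in shift 5; anneal in shift 6; tap in shift 3; drill in shift 5; finish in shift 4.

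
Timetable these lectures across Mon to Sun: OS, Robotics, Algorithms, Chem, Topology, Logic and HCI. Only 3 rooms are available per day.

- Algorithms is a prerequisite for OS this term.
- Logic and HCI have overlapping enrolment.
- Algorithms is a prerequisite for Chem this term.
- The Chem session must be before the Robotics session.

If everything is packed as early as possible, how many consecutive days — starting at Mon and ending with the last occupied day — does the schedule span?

The precedence chain requires at least 3 distinct days.
With at most 3 per day and 7 lectures, at least 3 days are needed.
3 works (last occupied day: Wed): for example Algorithms=Mon; Topology=Mon; OS=Tue; HCI=Tue; Robotics=Wed; Logic=Mon; Chem=Tue.

3 days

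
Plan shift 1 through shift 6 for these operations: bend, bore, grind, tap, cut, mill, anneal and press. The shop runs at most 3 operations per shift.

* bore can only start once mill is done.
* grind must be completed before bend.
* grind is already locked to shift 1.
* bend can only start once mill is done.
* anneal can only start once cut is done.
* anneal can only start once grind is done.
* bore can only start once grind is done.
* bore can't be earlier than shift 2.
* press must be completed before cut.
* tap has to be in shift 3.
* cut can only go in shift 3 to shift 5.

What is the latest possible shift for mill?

Downstream work caps mill at shift 5.
mill at shift 5 is achievable: anneal in shift 4, press in shift 1, bore in shift 6, grind in shift 1, cut in shift 3, bend in shift 6, tap in shift 3, mill in shift 5.

shift 5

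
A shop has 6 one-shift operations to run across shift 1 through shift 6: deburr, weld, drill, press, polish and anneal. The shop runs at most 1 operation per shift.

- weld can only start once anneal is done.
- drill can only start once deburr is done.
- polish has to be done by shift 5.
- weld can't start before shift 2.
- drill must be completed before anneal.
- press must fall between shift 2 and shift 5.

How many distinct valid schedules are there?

Splitting on deburr: it can be shift 1 (12), shift 2 (3), shift 3 (1). Listing each branch's schedules as (weld, drill, press, polish, anneal) by shift number:
deburr=shift 1: (6,2,3,4,5) (6,2,3,5,4) (6,2,4,3,5) (6,2,4,5,3) (6,2,5,3,4) (6,2,5,4,3) (6,3,2,4,5) (6,3,2,5,4) (6,3,4,2,5) (6,3,5,2,4) (6,4,2,3,5) (6,4,3,2,5) — 12.
deburr=shift 2: (6,3,4,1,5) (6,3,5,1,4) (6,4,3,1,5) — 3.
deburr=shift 3: (6,4,2,1,5) — 1.
Summing: 12 + 3 + 1 = 16.

16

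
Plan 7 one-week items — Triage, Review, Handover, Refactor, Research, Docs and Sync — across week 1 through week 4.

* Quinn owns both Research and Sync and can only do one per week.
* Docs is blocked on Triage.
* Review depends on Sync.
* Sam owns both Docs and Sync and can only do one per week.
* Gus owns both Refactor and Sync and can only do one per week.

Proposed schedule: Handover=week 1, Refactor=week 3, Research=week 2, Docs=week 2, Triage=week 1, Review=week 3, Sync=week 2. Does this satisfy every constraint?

Quinn owns both Research and Sync and can only do one per week — violated.
Sam owns both Docs and Sync and can only do one per week — violated.
Review depends on Sync — holds.
Docs is blocked on Triage — holds.
Gus owns both Refactor and Sync and can only do one per week — holds.

No. Quinn owns both Research and Sync and can only do one per week is not satisfied.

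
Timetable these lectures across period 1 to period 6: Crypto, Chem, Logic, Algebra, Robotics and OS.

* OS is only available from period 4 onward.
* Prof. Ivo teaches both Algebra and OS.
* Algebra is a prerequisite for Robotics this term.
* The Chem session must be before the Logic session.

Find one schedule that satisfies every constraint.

Logic in period 2, Chem in period 1, Robotics in period 2, Algebra in period 1, OS in period 4, Crypto in period 1

Checking: Chem(period 1) before Logic(period 2); Algebra(period 1) before Robotics(period 2); Algebra(period 1) != OS(period 4); OS=period 4 in [period 4,period 6].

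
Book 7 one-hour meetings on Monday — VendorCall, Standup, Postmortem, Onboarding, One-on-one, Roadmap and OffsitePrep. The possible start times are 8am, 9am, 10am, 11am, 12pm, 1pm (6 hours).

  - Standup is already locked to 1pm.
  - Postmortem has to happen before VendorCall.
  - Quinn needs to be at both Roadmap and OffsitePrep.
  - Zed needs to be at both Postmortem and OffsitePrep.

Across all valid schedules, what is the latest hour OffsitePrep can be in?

OffsitePrep at 1pm is achievable: Postmortem=8am; Onboarding=8am; OffsitePrep=1pm; Standup=1pm; Roadmap=8am; One-on-one=8am; VendorCall=9am.

1pm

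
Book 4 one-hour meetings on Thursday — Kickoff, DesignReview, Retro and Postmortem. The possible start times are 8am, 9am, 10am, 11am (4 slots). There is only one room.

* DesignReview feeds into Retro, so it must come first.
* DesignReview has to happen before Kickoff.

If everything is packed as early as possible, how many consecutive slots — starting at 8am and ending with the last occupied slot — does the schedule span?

The precedence chain requires at least 2 distinct slots.
With at most 1 per slot and 4 meetings, at least 4 slots are needed.
4 works (last occupied slot: 11am): for example Retro in 10am; Kickoff in 9am; DesignReview in 8am; Postmortem in 11am.

4 slots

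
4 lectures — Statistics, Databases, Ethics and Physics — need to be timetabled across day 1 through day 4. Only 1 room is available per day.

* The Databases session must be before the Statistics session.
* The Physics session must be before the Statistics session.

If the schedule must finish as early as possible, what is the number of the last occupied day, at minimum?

4

The precedence chain requires at least 2 distinct days.
With at most 1 per day and 4 lectures, at least 4 days are needed.
4 works (last occupied day: day 4): for example Physics in day 2; Databases in day 1; Statistics in day 3; Ethics in day 4.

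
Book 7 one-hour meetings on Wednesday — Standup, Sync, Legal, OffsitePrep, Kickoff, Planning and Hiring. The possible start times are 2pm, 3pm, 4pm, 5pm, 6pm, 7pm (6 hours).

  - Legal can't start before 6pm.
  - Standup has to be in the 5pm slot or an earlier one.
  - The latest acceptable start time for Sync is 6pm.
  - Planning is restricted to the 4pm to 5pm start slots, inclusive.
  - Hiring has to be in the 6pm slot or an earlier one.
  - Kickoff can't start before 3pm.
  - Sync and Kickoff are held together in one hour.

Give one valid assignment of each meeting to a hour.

Standup in 2pm; Sync in 3pm; Planning in 4pm; Kickoff in 3pm; Hiring in 2pm; Legal in 6pm; OffsitePrep in 2pm

Checking: Sync = Kickoff = 3pm; Sync=3pm in [2pm,6pm]; Kickoff=3pm in [3pm,7pm]; Standup=2pm in [2pm,5pm]; Legal=6pm in [6pm,7pm]; Planning=4pm in [4pm,5pm]; Hiring=2pm in [2pm,6pm].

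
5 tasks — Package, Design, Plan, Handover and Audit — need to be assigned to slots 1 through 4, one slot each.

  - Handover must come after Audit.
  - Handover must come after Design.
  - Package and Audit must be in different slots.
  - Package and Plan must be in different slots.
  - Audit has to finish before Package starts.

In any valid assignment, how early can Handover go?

2

Precedence pushes Handover to at least 2.
Handover at 2 is achievable: Audit=1, Handover=2, Design=1, Plan=1, Package=2.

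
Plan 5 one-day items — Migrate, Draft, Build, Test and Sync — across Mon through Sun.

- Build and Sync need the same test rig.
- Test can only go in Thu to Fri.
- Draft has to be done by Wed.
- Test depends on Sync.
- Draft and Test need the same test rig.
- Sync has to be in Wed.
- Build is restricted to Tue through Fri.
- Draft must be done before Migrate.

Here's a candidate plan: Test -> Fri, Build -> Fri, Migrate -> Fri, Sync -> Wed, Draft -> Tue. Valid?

Build and Sync need the same test rig — holds.
Draft and Test need the same test rig — holds.
Draft has to be done by Wed — holds.
Build is restricted to Tue through Fri — holds.
Test can only go in Thu to Fri — holds.
Test depends on Sync — holds.
Draft must be done before Migrate — holds.
Sync has to be in Wed — holds.

Yes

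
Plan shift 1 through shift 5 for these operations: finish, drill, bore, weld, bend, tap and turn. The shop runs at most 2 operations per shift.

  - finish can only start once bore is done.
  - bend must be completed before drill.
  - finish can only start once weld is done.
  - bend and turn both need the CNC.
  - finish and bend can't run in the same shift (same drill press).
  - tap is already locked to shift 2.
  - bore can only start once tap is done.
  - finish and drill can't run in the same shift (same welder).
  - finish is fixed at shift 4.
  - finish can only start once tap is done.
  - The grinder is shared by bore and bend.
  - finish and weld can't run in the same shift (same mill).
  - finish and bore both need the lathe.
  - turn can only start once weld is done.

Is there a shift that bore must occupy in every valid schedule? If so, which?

tap is fixed at shift 2 and must come before bore, so bore is at least shift 3.
finish is fixed at shift 4 and must come after bore, so bore is at most shift 3.
So bore must be shift 3.

shift 3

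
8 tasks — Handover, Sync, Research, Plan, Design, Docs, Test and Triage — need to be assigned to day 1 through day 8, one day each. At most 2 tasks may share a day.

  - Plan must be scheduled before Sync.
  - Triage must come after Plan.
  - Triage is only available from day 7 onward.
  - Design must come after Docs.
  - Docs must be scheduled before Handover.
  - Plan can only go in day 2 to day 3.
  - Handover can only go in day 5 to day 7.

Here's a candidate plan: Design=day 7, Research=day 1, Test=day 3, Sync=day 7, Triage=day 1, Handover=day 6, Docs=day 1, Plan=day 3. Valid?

Docs must be scheduled before Handover — holds.
Plan must be scheduled before Sync — holds.
Handover can only go in day 5 to day 7 — holds.
Plan can only go in day 2 to day 3 — holds.
Design must come after Docs — holds.
Triage is only available from day 7 onward — violated.
Triage must come after Plan — violated.
At most 2 tasks may share a day — violated.

No — it violates: Triage is only available from day 7 onward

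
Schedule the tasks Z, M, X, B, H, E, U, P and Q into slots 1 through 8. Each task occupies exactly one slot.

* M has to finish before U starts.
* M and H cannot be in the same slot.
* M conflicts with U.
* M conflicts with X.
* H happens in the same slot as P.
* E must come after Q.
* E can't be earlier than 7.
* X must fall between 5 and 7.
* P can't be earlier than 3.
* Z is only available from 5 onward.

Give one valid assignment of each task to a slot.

M in 1, U in 2, E in 7, Q in 1, B in 1, X in 5, Z in 5, H in 3, P in 3

Checking: Q(1) before E(7); M(1) before U(2); M(1) != X(5); M(1) != U(2); M(1) != H(3); H = P = 3; E=7 in [7,8]; Z=5 in [5,8]; P=3 in [3,8]; X=5 in [5,7].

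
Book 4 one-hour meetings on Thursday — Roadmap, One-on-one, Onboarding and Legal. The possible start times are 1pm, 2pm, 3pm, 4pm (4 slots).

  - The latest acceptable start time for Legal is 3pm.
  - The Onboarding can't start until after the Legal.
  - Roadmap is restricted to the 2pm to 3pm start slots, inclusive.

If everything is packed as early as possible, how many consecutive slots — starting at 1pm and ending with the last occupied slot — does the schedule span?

The precedence chain requires at least 2 distinct slots.
2 works (last occupied slot: 2pm): for example Onboarding -> 2pm, Legal -> 1pm, One-on-one -> 1pm, Roadmap -> 2pm.

2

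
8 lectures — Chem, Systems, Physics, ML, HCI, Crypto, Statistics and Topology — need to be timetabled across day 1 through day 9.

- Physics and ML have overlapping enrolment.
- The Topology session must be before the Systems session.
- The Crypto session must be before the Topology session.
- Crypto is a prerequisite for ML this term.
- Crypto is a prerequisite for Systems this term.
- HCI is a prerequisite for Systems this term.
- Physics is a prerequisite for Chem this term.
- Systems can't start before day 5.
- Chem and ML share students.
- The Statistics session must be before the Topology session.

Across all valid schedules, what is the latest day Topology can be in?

Precedence pushes Topology to at least day 2; downstream work caps Topology at day 8.
Topology at day 8 is achievable: Chem -> day 2, ML -> day 3, Physics -> day 1, HCI -> day 1, Topology -> day 8, Crypto -> day 1, Systems -> day 9, Statistics -> day 1.

day 8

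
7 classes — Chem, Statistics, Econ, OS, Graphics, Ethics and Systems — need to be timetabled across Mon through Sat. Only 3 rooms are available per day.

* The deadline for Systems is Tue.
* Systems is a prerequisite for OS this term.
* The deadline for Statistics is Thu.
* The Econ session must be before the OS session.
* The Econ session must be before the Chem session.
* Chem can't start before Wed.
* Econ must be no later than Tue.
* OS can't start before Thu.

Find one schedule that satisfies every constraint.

Chem in Wed; Statistics in Mon; Ethics in Tue; Econ in Mon; OS in Thu; Systems in Mon; Graphics in Tue

Checking: Econ(Mon) before Chem(Wed); Econ(Mon) before OS(Thu); Systems(Mon) before OS(Thu); Chem=Wed in [Wed,Sat]; Econ=Mon in [Mon,Tue]; Statistics=Mon in [Mon,Thu]; OS=Thu in [Thu,Sat]; Systems=Mon in [Mon,Tue]; max 3 per day (cap 3).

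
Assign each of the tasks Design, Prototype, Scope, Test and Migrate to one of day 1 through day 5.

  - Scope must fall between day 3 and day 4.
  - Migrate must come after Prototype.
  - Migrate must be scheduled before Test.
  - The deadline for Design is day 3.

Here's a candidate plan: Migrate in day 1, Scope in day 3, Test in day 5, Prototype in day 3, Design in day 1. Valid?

No — it violates: Migrate must come after Prototype

Scope must fall between day 3 and day 4 — holds.
The deadline for Design is day 3 — holds.
Migrate must be scheduled before Test — holds.
Migrate must come after Prototype — violated.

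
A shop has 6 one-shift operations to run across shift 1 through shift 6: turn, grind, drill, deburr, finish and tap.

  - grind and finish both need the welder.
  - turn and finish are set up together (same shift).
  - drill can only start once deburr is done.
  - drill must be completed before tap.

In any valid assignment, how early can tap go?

shift 3

Precedence pushes tap to at least shift 3.
tap at shift 3 is achievable: tap in shift 3; deburr in shift 1; finish in shift 1; drill in shift 2; turn in shift 1; grind in shift 2.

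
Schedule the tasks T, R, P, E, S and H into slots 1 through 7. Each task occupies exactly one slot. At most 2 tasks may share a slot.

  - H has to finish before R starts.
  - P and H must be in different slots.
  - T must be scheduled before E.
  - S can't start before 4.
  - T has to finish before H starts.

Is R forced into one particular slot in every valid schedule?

R can be 3 (e.g. T in 1; E in 2; P in 1; S in 4; H in 2; R in 3) or 4 (e.g. H=2, S=4, E=2, R=4, P=1, T=1).

No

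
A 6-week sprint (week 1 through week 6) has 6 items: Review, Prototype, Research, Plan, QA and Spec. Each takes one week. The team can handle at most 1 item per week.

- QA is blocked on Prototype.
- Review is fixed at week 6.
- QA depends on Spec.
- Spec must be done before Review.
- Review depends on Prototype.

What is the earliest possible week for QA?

Precedence pushes QA to at least week 2.
QA at week 3 is achievable: Review -> week 6; Prototype -> week 1; QA -> week 3; Research -> week 4; Spec -> week 2; Plan -> week 5.
Nothing earlier works — the capacity limit rule out every week before week 3.

week 3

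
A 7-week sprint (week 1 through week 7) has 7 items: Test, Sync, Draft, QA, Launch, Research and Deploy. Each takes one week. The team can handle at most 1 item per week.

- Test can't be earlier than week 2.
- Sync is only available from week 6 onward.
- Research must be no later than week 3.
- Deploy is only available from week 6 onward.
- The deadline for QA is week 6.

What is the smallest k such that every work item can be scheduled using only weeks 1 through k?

7

With at most 1 per week and 7 work items, at least 7 weeks are needed.
Sync can't be placed before week 6, so the schedule must run through at least week 6.
7 works (last occupied week: week 7): for example Sync in week 6; Launch in week 5; QA in week 3; Deploy in week 7; Test in week 2; Research in week 1; Draft in week 4.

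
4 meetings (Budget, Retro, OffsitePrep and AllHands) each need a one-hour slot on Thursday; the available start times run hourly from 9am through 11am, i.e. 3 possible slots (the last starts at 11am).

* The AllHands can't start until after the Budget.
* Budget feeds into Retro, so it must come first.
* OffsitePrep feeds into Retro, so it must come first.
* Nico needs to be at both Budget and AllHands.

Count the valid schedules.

Splitting on Budget: it can be 9am (6), 10am (2). Listing each branch's schedules as (Retro, OffsitePrep, AllHands):
Budget=9am: (10am,9am,10am) (10am,9am,11am) (11am,9am,10am) (11am,9am,11am) (11am,10am,10am) (11am,10am,11am) — 6.
Budget=10am: (11am,9am,11am) (11am,10am,11am) — 2.
Summing: 6 + 2 = 8.

8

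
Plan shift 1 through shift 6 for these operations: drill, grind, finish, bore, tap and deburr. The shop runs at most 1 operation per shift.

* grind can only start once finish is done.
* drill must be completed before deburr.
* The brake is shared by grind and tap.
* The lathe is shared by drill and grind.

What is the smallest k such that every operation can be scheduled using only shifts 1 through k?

6

The precedence chain requires at least 2 distinct shifts.
With at most 1 per shift and 6 operations, at least 6 shifts are needed.
6 works (last occupied shift: shift 6): for example tap -> shift 6, finish -> shift 2, bore -> shift 5, deburr -> shift 4, drill -> shift 1, grind -> shift 3.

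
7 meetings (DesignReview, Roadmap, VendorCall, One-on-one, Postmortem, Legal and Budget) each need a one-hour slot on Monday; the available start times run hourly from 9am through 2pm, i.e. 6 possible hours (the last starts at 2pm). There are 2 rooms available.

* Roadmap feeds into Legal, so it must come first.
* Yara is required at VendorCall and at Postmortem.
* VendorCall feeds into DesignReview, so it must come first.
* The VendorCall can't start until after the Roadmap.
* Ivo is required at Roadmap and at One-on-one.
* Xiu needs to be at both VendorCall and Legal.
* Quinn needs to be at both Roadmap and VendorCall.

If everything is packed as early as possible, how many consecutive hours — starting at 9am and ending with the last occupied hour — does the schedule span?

4 hours

The precedence chain requires at least 3 distinct hours.
With at most 2 per hour and 7 meetings, at least 4 hours are needed.
4 works (last occupied hour: 12pm): for example Budget=12pm, VendorCall=10am, Legal=11am, One-on-one=10am, Roadmap=9am, Postmortem=9am, DesignReview=11am.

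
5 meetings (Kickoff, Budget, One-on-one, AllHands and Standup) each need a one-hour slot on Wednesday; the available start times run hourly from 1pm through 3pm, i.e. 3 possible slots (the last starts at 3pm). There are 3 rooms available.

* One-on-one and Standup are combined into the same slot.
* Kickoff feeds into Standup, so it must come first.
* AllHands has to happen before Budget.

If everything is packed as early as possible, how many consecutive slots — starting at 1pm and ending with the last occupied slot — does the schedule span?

2

The precedence chain requires at least 2 distinct slots.
With at most 3 per slot and 5 meetings, at least 2 slots are needed.
2 works (last occupied slot: 2pm): for example Budget in 2pm, AllHands in 1pm, One-on-one in 2pm, Standup in 2pm, Kickoff in 1pm.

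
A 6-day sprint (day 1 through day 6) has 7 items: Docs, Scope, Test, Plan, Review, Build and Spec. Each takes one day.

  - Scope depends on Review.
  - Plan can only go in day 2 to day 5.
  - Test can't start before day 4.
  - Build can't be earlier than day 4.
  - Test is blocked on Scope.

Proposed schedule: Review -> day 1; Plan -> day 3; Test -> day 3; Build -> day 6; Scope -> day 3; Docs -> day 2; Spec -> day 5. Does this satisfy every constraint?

Build can't be earlier than day 4 — holds.
Test is blocked on Scope — violated.
Test can't start before day 4 — violated.
Scope depends on Review — holds.
Plan can only go in day 2 to day 5 — holds.

No. Test can't start before day 4 is not satisfied.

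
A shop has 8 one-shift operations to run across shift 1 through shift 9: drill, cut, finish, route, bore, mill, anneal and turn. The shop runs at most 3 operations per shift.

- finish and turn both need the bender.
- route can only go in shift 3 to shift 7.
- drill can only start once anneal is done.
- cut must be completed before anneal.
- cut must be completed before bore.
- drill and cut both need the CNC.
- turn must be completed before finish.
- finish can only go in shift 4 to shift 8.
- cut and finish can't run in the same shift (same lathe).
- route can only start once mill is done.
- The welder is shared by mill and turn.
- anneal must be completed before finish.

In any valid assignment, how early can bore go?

Precedence pushes bore to at least shift 2.
bore at shift 2 is achievable: mill -> shift 1, finish -> shift 4, turn -> shift 2, drill -> shift 3, cut -> shift 1, route -> shift 3, anneal -> shift 2, bore -> shift 2.

shift 2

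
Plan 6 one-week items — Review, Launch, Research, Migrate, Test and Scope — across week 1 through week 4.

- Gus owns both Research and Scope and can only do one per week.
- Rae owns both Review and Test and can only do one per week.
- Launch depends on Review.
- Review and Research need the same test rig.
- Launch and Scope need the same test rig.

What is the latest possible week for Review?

Downstream work caps Review at week 3.
Review at week 3 is achievable: Scope=week 2; Research=week 1; Launch=week 4; Test=week 1; Review=week 3; Migrate=week 1.

week 3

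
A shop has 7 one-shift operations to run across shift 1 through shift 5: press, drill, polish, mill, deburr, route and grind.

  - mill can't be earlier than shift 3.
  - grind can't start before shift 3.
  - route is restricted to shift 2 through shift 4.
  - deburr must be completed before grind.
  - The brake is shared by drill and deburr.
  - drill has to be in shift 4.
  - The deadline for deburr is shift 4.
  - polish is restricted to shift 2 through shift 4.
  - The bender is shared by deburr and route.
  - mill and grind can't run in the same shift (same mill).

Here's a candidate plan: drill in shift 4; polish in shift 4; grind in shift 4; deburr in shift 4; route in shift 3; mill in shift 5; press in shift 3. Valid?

Invalid. The brake is shared by drill and deburr.

mill and grind can't run in the same shift (same mill) — holds.
drill has to be in shift 4 — holds.
grind can't start before shift 3 — holds.
The bender is shared by deburr and route — holds.
deburr must be completed before grind — violated.
The brake is shared by drill and deburr — violated.
route is restricted to shift 2 through shift 4 — holds.
mill can't be earlier than shift 3 — holds.
polish is restricted to shift 2 through shift 4 — holds.
The deadline for deburr is shift 4 — holds.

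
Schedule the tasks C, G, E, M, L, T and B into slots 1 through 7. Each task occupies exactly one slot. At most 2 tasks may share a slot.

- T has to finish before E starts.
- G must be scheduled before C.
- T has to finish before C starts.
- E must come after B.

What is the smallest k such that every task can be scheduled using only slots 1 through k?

The precedence chain requires at least 2 distinct slots.
With at most 2 per slot and 7 tasks, at least 4 slots are needed.
4 works (last occupied slot: 4): for example T -> 1, L -> 4, M -> 3, E -> 3, G -> 1, C -> 2, B -> 2.

4 slots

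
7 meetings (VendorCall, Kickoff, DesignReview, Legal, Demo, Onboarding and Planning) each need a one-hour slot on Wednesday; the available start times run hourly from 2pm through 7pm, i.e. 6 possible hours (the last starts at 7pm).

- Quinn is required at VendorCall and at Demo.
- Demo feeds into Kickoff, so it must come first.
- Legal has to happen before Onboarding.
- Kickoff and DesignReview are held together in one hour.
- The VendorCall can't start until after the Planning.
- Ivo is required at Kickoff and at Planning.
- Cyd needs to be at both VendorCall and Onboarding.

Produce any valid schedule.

Legal=2pm; Kickoff=3pm; Onboarding=4pm; VendorCall=3pm; DesignReview=3pm; Demo=2pm; Planning=2pm

Checking: Demo(2pm) before Kickoff(3pm); Planning(2pm) before VendorCall(3pm); Legal(2pm) before Onboarding(4pm); VendorCall(3pm) != Demo(2pm); VendorCall(3pm) != Onboarding(4pm); Kickoff(3pm) != Planning(2pm); Kickoff = DesignReview = 3pm.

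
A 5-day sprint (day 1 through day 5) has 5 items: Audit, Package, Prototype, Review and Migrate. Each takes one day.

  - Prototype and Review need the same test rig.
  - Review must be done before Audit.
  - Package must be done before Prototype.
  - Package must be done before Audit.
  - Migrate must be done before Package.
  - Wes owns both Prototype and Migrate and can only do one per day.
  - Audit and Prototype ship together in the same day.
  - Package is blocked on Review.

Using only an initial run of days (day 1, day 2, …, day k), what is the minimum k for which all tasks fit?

3

The precedence chain requires at least 3 distinct days.
3 works (last occupied day: day 3): for example Package=day 2; Audit=day 3; Migrate=day 1; Review=day 1; Prototype=day 3.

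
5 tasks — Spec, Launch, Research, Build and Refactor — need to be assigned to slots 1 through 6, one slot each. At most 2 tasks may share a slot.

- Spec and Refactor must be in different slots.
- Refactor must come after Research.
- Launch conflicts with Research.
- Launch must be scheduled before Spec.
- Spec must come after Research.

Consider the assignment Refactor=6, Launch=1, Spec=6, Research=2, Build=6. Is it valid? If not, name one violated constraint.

No — it violates: Spec and Refactor must be in different slots

Launch must be scheduled before Spec — holds.
Spec must come after Research — holds.
Refactor must come after Research — holds.
Launch conflicts with Research — holds.
At most 2 tasks may share a slot — violated.
Spec and Refactor must be in different slots — violated.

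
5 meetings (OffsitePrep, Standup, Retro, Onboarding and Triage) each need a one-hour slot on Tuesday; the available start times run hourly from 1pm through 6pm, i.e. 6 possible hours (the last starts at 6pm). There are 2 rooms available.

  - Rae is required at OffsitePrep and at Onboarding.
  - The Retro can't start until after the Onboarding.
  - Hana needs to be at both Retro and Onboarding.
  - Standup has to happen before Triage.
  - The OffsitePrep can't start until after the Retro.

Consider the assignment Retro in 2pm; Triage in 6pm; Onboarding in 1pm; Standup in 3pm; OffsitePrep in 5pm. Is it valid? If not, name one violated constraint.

Rae is required at OffsitePrep and at Onboarding — holds.
Hana needs to be at both Retro and Onboarding — holds.
There are 2 rooms available — holds.
The Retro can't start until after the Onboarding — holds.
The OffsitePrep can't start until after the Retro — holds.
Standup has to happen before Triage — holds.

Yes, all constraints hold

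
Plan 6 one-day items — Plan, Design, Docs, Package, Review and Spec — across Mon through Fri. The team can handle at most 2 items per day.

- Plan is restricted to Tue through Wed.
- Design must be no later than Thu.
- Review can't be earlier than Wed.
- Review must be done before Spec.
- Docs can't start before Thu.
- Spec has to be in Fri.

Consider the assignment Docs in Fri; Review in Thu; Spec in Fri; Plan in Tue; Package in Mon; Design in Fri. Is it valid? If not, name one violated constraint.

No — it violates: Design must be no later than Thu

Review must be done before Spec — holds.
Design must be no later than Thu — violated.
Review can't be earlier than Wed — holds.
The team can handle at most 2 items per day — violated.
Spec has to be in Fri — holds.
Plan is restricted to Tue through Wed — holds.
Docs can't start before Thu — holds.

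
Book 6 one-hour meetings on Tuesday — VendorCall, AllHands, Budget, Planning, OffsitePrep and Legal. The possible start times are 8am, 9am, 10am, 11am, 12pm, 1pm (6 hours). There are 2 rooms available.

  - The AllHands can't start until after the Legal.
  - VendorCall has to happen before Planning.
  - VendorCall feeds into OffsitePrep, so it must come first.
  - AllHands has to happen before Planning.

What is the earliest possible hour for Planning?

10am

Precedence pushes Planning to at least 10am.
Planning at 10am is achievable: Legal=8am; AllHands=9am; VendorCall=8am; Budget=10am; OffsitePrep=9am; Planning=10am.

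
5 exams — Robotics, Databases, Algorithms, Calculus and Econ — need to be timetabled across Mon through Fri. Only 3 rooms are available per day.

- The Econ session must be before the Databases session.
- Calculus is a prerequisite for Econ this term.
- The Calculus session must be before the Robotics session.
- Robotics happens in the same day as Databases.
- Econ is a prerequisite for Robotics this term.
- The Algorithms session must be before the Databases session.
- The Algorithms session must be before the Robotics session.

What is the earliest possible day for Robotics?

Wed

Precedence pushes Robotics to at least Wed.
Robotics at Wed is achievable: Robotics=Wed; Databases=Wed; Calculus=Mon; Econ=Tue; Algorithms=Mon.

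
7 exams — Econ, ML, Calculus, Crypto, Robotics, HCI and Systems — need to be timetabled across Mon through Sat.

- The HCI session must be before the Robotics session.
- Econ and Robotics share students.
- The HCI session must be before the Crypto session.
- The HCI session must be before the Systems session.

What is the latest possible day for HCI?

Downstream work caps HCI at Fri.
HCI at Fri is achievable: Crypto in Sat, Calculus in Mon, Robotics in Sat, ML in Mon, Systems in Sat, HCI in Fri, Econ in Mon.

Fri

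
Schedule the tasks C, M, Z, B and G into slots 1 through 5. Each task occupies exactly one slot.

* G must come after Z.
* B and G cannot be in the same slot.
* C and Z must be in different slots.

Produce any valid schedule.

Z in 1, M in 1, C in 2, G in 2, B in 1

Checking: Z(1) before G(2); C(2) != Z(1); B(1) != G(2).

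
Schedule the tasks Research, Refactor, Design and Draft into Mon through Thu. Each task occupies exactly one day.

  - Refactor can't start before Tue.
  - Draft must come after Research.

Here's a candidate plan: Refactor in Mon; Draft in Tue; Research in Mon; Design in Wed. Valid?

Draft must come after Research — holds.
Refactor can't start before Tue — violated.

No — it violates: Refactor can't start before Tue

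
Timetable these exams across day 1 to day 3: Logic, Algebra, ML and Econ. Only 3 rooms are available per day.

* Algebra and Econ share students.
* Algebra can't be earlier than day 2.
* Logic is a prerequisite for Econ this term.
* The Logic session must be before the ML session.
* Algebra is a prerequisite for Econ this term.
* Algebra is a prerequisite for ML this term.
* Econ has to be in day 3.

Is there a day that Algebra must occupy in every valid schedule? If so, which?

day 2

Algebra's window is day 2–day 3.
Econ is fixed at day 3, and Algebra can't share a day with Econ.
So Algebra must be day 2.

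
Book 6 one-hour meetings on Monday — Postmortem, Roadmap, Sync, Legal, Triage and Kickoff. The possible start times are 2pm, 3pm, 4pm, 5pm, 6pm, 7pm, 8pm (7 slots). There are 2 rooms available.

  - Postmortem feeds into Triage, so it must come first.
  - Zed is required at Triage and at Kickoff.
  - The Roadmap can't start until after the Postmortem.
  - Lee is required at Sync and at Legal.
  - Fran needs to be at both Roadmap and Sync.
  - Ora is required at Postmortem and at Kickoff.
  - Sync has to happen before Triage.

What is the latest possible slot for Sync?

Downstream work caps Sync at 7pm.
Sync at 7pm is achievable: Sync -> 7pm; Postmortem -> 2pm; Triage -> 8pm; Legal -> 2pm; Kickoff -> 3pm; Roadmap -> 3pm.

7pm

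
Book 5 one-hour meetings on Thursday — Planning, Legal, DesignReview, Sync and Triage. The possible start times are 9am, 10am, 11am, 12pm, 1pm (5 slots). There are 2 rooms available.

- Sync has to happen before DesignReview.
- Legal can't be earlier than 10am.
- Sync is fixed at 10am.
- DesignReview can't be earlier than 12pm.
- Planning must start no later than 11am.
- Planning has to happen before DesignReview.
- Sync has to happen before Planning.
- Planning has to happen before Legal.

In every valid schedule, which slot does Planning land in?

Precedence pushes Planning to at least 11am; Planning's own window allows nothing later than 11am.
So Planning is pinned to 11am.

11am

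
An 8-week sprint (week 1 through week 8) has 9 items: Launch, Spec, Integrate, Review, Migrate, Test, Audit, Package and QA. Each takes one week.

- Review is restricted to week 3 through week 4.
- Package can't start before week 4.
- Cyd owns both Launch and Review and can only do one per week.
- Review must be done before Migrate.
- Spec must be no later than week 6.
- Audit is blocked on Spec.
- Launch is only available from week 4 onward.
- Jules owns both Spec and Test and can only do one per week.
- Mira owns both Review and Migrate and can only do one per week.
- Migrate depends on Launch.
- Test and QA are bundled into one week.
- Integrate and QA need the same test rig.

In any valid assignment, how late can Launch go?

Launch is available from week 4; downstream work caps Launch at week 7.
Launch at week 7 is achievable: Package -> week 4, Launch -> week 7, Review -> week 3, Migrate -> week 8, Integrate -> week 1, Spec -> week 1, Test -> week 2, QA -> week 2, Audit -> week 2.

week 7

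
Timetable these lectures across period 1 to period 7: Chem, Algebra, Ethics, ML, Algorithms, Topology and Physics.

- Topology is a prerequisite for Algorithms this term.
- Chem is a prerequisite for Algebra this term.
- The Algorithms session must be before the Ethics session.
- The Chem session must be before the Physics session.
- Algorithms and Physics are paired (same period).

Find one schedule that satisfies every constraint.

Algebra in period 2, ML in period 1, Topology in period 1, Physics in period 2, Chem in period 1, Ethics in period 3, Algorithms in period 2

Checking: Topology(period 1) before Algorithms(period 2); Chem(period 1) before Algebra(period 2); Algorithms(period 2) before Ethics(period 3); Chem(period 1) before Physics(period 2); Algorithms = Physics = period 2.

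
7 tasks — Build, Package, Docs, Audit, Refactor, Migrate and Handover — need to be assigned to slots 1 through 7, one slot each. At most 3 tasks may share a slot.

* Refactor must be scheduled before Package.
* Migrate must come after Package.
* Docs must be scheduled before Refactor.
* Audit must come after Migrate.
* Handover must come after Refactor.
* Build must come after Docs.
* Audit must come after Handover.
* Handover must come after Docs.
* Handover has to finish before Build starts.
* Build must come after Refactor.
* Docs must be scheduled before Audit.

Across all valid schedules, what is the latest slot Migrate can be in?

Precedence pushes Migrate to at least 4; downstream work caps Migrate at 6.
Migrate at 6 is achievable: Migrate in 6, Refactor in 2, Handover in 3, Docs in 1, Build in 4, Audit in 7, Package in 3.

6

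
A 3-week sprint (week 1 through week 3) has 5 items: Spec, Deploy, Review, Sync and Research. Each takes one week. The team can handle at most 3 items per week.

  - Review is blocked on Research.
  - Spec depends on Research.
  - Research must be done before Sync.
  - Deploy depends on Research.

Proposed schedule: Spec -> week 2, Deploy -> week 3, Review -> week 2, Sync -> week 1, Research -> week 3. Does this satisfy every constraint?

The team can handle at most 3 items per week — holds.
Research must be done before Sync — violated.
Spec depends on Research — violated.
Review is blocked on Research — violated.
Deploy depends on Research — violated.

No — it violates: Research must be done before Sync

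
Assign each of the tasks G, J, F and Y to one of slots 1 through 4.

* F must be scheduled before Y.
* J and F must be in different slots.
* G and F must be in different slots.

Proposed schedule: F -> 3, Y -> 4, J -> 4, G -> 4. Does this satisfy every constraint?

J and F must be in different slots — holds.
G and F must be in different slots — holds.
F must be scheduled before Y — holds.

Yes, all constraints hold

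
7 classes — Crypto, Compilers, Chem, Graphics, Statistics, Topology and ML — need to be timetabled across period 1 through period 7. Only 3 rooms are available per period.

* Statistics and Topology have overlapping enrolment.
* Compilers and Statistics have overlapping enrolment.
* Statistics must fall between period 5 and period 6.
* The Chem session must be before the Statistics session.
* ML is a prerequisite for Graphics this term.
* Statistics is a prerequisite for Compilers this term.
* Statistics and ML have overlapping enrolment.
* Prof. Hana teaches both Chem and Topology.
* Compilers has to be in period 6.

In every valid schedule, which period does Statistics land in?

period 5

Statistics's window is period 5–period 6.
Compilers is fixed at period 6, and Statistics can't share a period with Compilers.
So Statistics must be period 5.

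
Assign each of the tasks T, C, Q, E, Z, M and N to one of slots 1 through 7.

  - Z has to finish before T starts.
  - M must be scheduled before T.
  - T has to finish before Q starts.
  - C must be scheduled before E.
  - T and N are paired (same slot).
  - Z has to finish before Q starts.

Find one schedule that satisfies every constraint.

Z=1; Q=3; E=2; N=2; C=1; T=2; M=1

Checking: C(1) before E(2); M(1) before T(2); Z(1) before Q(3); T(2) before Q(3); Z(1) before T(2); T = N = 2.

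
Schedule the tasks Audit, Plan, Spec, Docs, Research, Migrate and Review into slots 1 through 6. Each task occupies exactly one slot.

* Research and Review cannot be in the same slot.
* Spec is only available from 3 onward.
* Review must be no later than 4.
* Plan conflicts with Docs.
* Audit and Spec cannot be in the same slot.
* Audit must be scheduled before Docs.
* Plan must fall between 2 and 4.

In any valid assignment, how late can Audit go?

Downstream work caps Audit at 5.
Audit at 5 is achievable: Plan in 2, Audit in 5, Review in 1, Migrate in 1, Docs in 6, Spec in 3, Research in 2.

5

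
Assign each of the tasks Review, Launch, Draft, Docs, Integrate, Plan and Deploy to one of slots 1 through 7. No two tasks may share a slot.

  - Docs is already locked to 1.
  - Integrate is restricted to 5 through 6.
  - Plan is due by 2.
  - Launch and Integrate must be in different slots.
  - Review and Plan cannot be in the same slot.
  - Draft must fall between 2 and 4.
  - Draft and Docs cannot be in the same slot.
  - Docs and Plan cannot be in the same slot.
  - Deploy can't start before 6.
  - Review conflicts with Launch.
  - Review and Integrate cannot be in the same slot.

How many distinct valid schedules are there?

Splitting on Review: it can be 3 (3), 4 (3), 5 (2), 6 (2), 7 (2). Listing each branch's schedules as (Launch, Draft, Docs, Integrate, Plan, Deploy):
Review=3: (5,4,1,6,2,7) (6,4,1,5,2,7) (7,4,1,5,2,6) — 3.
Review=4: (5,3,1,6,2,7) (6,3,1,5,2,7) (7,3,1,5,2,6) — 3.
Review=5: (3,4,1,6,2,7) (4,3,1,6,2,7) — 2.
Review=6: (3,4,1,5,2,7) (4,3,1,5,2,7) — 2.
Review=7: (3,4,1,5,2,6) (4,3,1,5,2,6) — 2.
Summing: 3 + 3 + 2 + 2 + 2 = 12.

12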